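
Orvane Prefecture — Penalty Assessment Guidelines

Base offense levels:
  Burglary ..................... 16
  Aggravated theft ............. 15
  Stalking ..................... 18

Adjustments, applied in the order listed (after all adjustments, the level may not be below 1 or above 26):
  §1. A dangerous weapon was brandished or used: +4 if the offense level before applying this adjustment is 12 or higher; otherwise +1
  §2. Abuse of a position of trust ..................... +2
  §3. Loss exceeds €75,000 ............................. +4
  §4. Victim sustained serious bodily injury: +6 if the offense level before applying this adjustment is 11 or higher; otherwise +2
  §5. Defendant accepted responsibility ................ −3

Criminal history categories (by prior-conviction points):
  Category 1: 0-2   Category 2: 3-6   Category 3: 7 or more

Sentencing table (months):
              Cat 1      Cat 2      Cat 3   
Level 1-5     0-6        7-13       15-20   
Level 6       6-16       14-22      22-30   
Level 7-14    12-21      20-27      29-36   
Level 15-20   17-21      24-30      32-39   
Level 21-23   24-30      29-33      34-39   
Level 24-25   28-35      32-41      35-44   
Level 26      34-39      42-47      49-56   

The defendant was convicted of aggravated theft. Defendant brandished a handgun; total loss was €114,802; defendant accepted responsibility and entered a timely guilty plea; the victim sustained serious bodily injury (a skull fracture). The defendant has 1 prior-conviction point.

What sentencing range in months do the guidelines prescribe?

Base offense level for aggravated theft: 15.
§1 applies (level before this adjustment is 15 ≥ 12, so +4): 15 + 4 = 19.
§2 does not apply.
§3 applies: 19 + 4 = 23.
§4 applies (level before this adjustment is 23 ≥ 11, so +6): 23 + 6 = 29.
§5 applies: 29 − 3 = 26.
Final offense level: 26.
Criminal history: 1 prior point → Category 1 (0-2).
Level 26 falls in the 26 band.
Grid: Level 26 × Category 1 = 34-39 months.

34-39 months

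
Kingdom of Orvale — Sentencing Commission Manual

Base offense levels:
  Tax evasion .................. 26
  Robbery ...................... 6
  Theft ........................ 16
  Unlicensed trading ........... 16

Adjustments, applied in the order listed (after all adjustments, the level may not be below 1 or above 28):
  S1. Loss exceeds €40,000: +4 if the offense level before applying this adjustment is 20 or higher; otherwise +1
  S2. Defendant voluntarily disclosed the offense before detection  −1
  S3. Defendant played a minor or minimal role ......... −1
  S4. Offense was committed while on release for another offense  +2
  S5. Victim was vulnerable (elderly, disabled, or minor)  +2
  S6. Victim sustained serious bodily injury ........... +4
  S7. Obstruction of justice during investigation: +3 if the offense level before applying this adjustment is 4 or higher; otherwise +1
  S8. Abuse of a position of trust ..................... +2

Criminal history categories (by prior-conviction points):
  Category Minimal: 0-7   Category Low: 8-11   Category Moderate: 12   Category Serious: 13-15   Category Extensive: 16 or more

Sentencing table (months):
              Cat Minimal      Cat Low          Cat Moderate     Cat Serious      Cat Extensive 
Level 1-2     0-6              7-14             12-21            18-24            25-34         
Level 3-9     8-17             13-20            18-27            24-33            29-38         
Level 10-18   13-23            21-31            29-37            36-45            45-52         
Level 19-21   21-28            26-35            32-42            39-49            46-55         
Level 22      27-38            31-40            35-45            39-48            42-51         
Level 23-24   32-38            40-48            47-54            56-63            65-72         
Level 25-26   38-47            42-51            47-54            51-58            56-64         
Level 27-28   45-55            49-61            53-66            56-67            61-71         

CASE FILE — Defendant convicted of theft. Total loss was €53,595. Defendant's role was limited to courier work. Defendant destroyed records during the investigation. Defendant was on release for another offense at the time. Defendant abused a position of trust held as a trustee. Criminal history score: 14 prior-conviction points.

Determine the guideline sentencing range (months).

Base offense level for theft: 16.
S1 applies (level before this adjustment is 16 < 20, so +1): 16 + 1 = 17.
S3 applies: 17 − 1 = 16.
S4 applies: 16 + 2 = 18.
S6 does not apply.
S7 applies (level before this adjustment is 18 ≥ 4, so +3): 18 + 3 = 21.
S8 applies: 21 + 2 = 23.
Final offense level: 23.
Criminal history: 14 prior points → Category Serious (13-15).
Level 23 falls in the 23-24 band.
Grid: Level 23-24 × Category Serious = 56-63 months.

56-63 months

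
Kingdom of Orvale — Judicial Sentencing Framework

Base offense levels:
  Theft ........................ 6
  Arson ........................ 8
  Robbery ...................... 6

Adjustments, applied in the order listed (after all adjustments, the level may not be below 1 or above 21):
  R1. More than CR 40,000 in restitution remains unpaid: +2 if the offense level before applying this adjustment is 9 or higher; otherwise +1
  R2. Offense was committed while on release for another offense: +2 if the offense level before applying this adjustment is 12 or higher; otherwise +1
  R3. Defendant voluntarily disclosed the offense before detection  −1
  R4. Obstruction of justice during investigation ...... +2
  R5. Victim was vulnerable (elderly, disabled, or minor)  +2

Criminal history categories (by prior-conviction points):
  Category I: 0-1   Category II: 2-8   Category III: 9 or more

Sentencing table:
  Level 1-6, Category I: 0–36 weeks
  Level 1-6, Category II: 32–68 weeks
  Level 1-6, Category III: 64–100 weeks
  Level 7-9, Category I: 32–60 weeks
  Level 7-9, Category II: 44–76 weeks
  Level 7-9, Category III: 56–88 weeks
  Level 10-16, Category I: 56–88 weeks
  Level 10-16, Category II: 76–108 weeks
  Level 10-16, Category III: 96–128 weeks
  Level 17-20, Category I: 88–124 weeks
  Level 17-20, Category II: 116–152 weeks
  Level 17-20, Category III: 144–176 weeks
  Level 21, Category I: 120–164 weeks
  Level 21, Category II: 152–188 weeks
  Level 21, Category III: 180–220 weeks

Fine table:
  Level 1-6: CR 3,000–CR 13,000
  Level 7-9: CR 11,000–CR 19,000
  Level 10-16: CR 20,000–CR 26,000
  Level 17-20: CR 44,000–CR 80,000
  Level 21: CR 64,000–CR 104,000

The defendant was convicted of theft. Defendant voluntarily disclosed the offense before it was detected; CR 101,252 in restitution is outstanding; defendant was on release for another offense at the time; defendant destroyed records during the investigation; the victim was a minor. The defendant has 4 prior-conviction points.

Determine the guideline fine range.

Base offense level for theft: 6.
R1 applies (level before this adjustment is 6 < 9, so +1): 6 + 1 = 7.
R2 applies (level before this adjustment is 7 < 12, so +1): 7 + 1 = 8.
R3 applies: 8 − 1 = 7.
R4 applies: 7 + 2 = 9.
R5 applies: 9 + 2 = 11.
Final offense level: 11.
Level 11 falls in the 10-16 band.
Fine table: Level 10-16 → CR 20,000–CR 26,000.

CR 20,000–CR 26,000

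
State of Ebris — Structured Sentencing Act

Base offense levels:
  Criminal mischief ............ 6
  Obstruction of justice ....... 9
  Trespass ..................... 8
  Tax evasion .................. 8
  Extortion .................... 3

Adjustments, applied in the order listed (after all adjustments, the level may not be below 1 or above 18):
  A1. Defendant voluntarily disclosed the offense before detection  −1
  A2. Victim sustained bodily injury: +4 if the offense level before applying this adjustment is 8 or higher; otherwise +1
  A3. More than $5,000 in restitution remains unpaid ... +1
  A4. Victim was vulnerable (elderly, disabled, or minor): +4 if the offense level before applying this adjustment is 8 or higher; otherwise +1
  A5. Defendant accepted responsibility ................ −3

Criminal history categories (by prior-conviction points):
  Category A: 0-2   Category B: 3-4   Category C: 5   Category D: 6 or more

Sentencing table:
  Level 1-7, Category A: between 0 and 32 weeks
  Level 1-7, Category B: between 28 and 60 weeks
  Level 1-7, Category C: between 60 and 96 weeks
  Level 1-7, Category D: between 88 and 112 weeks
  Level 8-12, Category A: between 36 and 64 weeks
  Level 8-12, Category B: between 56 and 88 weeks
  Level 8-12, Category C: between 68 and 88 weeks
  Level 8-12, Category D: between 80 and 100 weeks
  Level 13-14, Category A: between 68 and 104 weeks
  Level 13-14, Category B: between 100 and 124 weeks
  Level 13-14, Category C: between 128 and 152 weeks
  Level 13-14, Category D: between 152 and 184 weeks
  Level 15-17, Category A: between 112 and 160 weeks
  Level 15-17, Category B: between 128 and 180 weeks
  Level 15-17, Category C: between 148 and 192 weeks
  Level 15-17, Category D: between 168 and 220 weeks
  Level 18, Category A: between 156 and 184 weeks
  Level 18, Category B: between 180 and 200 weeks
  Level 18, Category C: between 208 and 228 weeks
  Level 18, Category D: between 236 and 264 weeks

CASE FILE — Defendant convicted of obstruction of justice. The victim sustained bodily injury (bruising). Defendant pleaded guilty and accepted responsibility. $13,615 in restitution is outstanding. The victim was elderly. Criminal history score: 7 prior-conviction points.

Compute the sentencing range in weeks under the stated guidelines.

Base offense level for obstruction of justice: 9.
A1 does not apply.
A2 applies (level before this adjustment is 9 ≥ 8, so +4): 9 + 4 = 13.
A3 applies: 13 + 1 = 14.
A4 applies (level before this adjustment is 14 ≥ 8, so +4): 14 + 4 = 18.
A5 applies: 18 − 3 = 15.
Final offense level: 15.
Criminal history: 7 prior points → Category D (6+).
Level 15 falls in the 15-17 band.
Grid: Level 15-17 × Category D = 168-220 weeks.

168-220 weeks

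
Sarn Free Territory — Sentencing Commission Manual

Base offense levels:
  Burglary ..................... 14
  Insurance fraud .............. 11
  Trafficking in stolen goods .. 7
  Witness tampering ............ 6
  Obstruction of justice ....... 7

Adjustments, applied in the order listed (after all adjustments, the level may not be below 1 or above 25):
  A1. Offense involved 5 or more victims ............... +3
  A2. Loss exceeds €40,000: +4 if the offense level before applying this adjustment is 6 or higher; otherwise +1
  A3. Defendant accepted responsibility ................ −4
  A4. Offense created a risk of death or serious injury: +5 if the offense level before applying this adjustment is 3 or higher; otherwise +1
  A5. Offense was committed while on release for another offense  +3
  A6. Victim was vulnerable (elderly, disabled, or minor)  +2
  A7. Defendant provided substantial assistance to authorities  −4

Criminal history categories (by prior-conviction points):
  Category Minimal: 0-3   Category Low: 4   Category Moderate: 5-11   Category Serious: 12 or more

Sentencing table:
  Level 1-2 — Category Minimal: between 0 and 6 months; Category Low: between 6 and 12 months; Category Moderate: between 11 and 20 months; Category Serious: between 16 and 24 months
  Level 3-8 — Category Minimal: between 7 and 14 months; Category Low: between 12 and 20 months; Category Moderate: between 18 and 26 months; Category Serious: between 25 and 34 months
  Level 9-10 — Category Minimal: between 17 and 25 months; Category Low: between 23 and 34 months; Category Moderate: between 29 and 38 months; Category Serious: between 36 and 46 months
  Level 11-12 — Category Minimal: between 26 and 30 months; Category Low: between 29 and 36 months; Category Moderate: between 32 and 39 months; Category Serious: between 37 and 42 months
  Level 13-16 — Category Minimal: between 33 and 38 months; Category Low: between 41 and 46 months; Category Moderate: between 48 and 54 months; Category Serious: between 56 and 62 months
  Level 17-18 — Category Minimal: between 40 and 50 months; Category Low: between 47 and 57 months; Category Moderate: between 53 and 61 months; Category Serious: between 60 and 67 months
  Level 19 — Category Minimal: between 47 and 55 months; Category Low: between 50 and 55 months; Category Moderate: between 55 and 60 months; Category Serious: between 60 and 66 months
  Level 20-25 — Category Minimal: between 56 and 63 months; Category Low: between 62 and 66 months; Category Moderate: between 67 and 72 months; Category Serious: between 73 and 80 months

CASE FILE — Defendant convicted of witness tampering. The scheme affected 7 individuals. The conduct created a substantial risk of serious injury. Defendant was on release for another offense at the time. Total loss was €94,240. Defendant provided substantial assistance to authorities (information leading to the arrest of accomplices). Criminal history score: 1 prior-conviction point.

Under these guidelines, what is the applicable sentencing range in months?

40-50 months

Base offense level for witness tampering: 6.
A1 applies: 6 + 3 = 9.
A2 applies (level before this adjustment is 9 ≥ 6, so +4): 9 + 4 = 13.
A3 does not apply.
A4 applies (level before this adjustment is 13 ≥ 3, so +5): 13 + 5 = 18.
A5 applies: 18 + 3 = 21.
A6 does not apply.
A7 applies: 21 − 4 = 17.
Final offense level: 17.
Criminal history: 1 prior point → Category Minimal (0-3).
Level 17 falls in the 17-18 band.
Grid: Level 17-18 × Category Minimal = 40-50 months.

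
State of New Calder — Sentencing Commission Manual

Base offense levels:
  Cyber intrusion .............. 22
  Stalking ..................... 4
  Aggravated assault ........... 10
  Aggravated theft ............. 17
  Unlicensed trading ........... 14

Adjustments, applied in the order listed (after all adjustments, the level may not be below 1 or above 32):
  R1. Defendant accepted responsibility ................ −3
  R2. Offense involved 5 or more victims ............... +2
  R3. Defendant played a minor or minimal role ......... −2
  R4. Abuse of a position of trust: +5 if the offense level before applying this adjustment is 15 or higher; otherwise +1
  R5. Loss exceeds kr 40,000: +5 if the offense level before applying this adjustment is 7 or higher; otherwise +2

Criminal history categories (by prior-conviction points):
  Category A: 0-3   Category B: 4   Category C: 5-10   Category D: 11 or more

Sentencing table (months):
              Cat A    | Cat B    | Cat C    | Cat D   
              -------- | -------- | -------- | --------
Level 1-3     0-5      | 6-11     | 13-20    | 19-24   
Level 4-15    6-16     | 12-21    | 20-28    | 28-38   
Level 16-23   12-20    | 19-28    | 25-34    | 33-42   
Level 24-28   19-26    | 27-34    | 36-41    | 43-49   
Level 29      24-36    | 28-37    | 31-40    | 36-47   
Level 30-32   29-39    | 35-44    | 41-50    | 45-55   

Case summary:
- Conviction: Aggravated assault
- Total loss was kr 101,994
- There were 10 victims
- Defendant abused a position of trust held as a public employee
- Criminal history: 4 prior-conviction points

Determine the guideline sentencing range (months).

Base offense level for aggravated assault: 10.
R2 applies: 10 + 2 = 12.
R3 does not apply.
R4 applies (level before this adjustment is 12 < 15, so +1): 12 + 1 = 13.
R5 applies (level before this adjustment is 13 ≥ 7, so +5): 13 + 5 = 18.
Final offense level: 18.
Criminal history: 4 prior points → Category B (4).
Level 18 falls in the 16-23 band.
Grid: Level 16-23 × Category B = 19-28 months.

19-28 months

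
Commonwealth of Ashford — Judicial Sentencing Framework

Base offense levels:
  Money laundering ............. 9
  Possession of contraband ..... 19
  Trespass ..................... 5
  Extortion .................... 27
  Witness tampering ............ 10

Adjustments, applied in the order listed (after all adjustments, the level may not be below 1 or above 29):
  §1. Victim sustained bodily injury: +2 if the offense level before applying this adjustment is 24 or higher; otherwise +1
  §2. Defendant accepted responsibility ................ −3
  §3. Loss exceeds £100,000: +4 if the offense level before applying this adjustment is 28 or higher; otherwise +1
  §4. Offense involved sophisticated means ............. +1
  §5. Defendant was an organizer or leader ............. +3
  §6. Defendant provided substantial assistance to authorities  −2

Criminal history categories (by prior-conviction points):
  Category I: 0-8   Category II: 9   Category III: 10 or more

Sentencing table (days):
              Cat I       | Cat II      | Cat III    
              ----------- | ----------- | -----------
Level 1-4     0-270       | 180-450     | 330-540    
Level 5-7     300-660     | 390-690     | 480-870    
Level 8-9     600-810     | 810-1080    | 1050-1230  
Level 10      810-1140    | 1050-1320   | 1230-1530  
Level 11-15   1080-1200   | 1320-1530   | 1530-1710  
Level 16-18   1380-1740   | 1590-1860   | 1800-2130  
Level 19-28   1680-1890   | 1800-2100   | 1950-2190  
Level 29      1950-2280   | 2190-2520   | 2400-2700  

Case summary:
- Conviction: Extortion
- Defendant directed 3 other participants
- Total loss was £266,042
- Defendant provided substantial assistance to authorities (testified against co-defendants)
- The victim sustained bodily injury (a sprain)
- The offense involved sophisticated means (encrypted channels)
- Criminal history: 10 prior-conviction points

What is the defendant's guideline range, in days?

2400-2700 days

Base offense level for extortion: 27.
§1 applies (level before this adjustment is 27 ≥ 24, so +2): 27 + 2 = 29.
§2 does not apply.
§3 applies (level before this adjustment is 29 ≥ 28, so +4): 29 + 4 = 33.
§4 applies: 33 + 1 = 34.
§5 applies: 34 + 3 = 37.
§6 applies: 37 − 2 = 35.
Level 35 exceeds the maximum of 29; capped at 29.
Final offense level: 29.
Criminal history: 10 prior points → Category III (10+).
Level 29 falls in the 29 band.
Grid: Level 29 × Category III = 2400-2700 days.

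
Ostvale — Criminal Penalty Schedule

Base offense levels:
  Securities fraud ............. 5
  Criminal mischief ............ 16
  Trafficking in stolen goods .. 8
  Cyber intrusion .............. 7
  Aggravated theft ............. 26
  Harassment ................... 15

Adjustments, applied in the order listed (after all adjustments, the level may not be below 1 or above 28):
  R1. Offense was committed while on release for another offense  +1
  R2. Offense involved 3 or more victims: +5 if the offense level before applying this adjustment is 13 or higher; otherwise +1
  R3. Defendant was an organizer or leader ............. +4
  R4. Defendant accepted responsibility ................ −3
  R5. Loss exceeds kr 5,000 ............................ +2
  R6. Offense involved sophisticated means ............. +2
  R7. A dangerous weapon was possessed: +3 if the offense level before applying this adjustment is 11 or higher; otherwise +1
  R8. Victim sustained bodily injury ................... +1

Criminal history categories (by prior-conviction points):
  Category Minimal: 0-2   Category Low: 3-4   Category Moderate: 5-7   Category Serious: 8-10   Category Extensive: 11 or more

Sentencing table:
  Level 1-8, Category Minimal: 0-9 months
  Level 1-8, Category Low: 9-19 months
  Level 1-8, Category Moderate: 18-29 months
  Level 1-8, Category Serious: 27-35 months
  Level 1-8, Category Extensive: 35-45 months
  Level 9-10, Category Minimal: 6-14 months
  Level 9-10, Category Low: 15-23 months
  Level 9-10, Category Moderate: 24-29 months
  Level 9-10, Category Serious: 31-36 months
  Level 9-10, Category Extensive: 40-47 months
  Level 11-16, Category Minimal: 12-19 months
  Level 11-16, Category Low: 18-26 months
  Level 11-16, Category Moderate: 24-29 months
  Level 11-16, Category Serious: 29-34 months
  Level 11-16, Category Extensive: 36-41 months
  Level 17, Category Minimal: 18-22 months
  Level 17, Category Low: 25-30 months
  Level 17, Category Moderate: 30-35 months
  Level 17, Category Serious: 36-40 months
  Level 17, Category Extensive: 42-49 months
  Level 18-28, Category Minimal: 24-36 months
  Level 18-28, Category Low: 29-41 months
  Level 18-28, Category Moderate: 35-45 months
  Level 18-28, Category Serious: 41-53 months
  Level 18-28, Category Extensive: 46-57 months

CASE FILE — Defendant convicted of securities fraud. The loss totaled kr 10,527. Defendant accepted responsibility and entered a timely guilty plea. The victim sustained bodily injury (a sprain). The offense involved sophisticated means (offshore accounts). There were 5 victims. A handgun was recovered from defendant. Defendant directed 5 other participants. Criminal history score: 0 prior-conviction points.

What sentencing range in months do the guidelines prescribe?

12-19 months

Base offense level for securities fraud: 5.
R1 does not apply.
R2 applies (level before this adjustment is 5 < 13, so +1): 5 + 1 = 6.
R3 applies: 6 + 4 = 10.
R4 applies: 10 − 3 = 7.
R5 applies: 7 + 2 = 9.
R6 applies: 9 + 2 = 11.
R7 applies (level before this adjustment is 11 ≥ 11, so +3): 11 + 3 = 14.
R8 applies: 14 + 1 = 15.
Final offense level: 15.
Criminal history: 0 prior points → Category Minimal (0-2).
Level 15 falls in the 11-16 band.
Grid: Level 11-16 × Category Minimal = 12-19 months.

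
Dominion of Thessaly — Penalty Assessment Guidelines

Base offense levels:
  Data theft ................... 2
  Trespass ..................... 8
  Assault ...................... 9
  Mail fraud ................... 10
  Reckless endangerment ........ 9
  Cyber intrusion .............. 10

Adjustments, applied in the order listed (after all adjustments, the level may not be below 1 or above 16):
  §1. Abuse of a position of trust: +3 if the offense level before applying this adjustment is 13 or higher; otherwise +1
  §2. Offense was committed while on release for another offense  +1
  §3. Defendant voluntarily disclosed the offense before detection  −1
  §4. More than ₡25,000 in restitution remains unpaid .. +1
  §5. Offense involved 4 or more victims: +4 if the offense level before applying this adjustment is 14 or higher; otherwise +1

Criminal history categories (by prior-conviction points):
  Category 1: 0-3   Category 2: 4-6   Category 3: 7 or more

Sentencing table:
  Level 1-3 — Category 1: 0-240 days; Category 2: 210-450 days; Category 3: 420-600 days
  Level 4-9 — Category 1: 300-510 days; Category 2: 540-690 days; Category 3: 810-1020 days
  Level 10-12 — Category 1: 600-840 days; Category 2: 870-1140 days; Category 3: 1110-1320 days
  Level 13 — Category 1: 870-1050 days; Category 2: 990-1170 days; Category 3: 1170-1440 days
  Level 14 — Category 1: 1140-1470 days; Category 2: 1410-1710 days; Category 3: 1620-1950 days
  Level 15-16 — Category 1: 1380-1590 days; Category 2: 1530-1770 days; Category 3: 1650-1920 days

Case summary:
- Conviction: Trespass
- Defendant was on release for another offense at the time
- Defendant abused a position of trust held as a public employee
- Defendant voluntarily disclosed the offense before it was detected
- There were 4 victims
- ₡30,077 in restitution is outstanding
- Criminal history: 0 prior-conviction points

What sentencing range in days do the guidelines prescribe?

Base offense level for trespass: 8.
§1 applies (level before this adjustment is 8 < 13, so +1): 8 + 1 = 9.
§2 applies: 9 + 1 = 10.
§3 applies: 10 − 1 = 9.
§4 applies: 9 + 1 = 10.
§5 applies (level before this adjustment is 10 < 14, so +1): 10 + 1 = 11.
Final offense level: 11.
Criminal history: 0 prior points → Category 1 (0-3).
Level 11 falls in the 10-12 band.
Grid: Level 10-12 × Category 1 = 600-840 days.

600-840 days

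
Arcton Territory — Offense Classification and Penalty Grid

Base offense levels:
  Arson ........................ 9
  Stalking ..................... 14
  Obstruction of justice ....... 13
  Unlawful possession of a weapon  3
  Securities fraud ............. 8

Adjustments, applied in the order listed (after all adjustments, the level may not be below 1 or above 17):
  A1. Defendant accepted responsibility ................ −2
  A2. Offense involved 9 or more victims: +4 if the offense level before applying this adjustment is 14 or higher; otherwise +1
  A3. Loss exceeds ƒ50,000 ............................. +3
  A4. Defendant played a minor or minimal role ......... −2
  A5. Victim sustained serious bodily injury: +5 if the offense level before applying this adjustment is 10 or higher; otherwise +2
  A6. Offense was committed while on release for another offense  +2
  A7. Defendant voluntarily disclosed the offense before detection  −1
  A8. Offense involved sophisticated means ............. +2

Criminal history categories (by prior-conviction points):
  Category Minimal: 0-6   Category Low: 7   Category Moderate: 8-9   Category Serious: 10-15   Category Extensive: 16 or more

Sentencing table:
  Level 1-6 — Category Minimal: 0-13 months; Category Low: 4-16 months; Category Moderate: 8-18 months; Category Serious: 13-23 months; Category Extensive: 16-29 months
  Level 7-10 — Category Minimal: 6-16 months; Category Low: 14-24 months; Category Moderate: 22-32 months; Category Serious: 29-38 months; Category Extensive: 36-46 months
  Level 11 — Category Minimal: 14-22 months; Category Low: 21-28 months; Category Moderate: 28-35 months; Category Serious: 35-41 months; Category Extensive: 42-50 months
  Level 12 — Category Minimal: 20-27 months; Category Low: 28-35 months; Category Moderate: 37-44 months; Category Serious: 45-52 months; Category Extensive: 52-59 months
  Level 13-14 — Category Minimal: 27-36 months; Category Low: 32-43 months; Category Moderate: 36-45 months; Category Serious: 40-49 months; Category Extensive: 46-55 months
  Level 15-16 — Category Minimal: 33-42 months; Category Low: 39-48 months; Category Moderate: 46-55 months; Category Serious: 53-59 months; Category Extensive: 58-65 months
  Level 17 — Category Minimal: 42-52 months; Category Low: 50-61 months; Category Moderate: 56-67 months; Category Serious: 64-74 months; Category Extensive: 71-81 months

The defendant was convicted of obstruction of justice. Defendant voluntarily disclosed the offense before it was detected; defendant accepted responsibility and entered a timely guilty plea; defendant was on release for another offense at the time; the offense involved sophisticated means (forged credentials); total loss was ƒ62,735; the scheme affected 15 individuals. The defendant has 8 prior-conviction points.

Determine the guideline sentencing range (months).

56-67 months

Base offense level for obstruction of justice: 13.
A1 applies: 13 − 2 = 11.
A2 applies (level before this adjustment is 11 < 14, so +1): 11 + 1 = 12.
A3 applies: 12 + 3 = 15.
A4 does not apply.
A6 applies: 15 + 2 = 17.
A7 applies: 17 − 1 = 16.
A8 applies: 16 + 2 = 18.
Level 18 exceeds the maximum of 17; capped at 17.
Final offense level: 17.
Criminal history: 8 prior points → Category Moderate (8-9).
Level 17 falls in the 17 band.
Grid: Level 17 × Category Moderate = 56-67 months.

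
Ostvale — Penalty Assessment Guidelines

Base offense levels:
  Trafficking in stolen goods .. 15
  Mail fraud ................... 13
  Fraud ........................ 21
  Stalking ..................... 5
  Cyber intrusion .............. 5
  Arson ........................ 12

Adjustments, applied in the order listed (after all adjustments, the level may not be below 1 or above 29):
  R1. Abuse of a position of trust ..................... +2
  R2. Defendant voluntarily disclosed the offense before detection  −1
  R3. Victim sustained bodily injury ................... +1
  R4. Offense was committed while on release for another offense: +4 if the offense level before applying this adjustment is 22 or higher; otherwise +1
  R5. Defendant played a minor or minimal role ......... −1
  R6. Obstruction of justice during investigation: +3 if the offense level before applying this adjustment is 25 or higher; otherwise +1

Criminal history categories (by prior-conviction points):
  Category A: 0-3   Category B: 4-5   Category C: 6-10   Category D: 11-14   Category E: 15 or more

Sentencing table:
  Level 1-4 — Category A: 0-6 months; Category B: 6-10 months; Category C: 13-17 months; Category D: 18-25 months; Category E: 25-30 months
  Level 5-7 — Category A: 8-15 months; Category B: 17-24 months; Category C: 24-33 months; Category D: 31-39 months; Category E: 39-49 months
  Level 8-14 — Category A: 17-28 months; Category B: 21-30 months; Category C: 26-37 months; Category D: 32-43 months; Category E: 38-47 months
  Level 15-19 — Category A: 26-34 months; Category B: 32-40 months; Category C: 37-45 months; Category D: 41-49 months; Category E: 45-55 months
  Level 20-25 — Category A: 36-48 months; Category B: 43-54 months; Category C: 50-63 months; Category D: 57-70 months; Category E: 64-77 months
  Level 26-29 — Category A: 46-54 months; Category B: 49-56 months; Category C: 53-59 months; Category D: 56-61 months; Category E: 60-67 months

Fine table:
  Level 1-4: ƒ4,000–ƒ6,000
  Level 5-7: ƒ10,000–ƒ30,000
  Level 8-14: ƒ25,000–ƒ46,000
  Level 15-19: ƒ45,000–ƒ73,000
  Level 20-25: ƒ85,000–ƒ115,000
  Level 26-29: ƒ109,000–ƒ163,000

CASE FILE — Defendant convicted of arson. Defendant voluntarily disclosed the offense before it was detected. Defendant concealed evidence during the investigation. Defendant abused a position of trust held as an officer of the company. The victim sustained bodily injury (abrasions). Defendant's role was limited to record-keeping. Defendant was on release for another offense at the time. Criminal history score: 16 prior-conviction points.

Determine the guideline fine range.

Base offense level for arson: 12.
R1 applies: 12 + 2 = 14.
R2 applies: 14 − 1 = 13.
R3 applies: 13 + 1 = 14.
R4 applies (level before this adjustment is 14 < 22, so +1): 14 + 1 = 15.
R5 applies: 15 − 1 = 14.
R6 applies (level before this adjustment is 14 < 25, so +1): 14 + 1 = 15.
Final offense level: 15.
Level 15 falls in the 15-19 band.
Fine table: Level 15-19 → ƒ45,000–ƒ73,000.

ƒ45,000–ƒ73,000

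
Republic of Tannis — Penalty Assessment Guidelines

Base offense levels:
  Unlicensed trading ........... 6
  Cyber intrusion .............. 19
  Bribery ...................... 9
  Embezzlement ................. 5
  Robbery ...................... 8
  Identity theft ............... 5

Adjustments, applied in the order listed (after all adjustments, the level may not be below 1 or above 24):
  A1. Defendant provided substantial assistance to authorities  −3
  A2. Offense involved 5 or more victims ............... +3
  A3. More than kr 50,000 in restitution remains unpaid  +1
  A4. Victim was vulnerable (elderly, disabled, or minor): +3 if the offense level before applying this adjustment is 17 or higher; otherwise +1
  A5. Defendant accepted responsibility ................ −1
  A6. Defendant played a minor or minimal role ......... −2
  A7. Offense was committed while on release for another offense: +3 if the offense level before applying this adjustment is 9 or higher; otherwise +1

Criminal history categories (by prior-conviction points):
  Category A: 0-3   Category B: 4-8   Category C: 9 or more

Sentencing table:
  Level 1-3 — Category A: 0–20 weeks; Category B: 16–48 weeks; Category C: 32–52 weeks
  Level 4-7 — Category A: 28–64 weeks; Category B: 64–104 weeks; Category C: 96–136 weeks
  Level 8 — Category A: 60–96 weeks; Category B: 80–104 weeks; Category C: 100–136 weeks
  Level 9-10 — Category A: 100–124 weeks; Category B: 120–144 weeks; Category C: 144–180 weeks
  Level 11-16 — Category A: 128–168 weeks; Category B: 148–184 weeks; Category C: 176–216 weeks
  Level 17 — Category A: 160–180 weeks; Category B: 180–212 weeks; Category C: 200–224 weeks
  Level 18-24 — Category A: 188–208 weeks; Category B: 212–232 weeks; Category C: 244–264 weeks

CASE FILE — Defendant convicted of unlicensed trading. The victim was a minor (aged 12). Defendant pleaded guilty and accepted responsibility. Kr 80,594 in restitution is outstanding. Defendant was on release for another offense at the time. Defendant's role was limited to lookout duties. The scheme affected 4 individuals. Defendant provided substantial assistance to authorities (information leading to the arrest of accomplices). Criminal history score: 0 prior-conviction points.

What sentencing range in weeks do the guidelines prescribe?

Base offense level for unlicensed trading: 6.
A1 applies: 6 − 3 = 3.
A3 applies: 3 + 1 = 4.
A4 applies (level before this adjustment is 4 < 17, so +1): 4 + 1 = 5.
A5 applies: 5 − 1 = 4.
A6 applies: 4 − 2 = 2.
A7 applies (level before this adjustment is 2 < 9, so +1): 2 + 1 = 3.
Final offense level: 3.
Criminal history: 0 prior points → Category A (0-3).
Level 3 falls in the 1-3 band.
Grid: Level 1-3 × Category A = 0-20 weeks.

0-20 weeks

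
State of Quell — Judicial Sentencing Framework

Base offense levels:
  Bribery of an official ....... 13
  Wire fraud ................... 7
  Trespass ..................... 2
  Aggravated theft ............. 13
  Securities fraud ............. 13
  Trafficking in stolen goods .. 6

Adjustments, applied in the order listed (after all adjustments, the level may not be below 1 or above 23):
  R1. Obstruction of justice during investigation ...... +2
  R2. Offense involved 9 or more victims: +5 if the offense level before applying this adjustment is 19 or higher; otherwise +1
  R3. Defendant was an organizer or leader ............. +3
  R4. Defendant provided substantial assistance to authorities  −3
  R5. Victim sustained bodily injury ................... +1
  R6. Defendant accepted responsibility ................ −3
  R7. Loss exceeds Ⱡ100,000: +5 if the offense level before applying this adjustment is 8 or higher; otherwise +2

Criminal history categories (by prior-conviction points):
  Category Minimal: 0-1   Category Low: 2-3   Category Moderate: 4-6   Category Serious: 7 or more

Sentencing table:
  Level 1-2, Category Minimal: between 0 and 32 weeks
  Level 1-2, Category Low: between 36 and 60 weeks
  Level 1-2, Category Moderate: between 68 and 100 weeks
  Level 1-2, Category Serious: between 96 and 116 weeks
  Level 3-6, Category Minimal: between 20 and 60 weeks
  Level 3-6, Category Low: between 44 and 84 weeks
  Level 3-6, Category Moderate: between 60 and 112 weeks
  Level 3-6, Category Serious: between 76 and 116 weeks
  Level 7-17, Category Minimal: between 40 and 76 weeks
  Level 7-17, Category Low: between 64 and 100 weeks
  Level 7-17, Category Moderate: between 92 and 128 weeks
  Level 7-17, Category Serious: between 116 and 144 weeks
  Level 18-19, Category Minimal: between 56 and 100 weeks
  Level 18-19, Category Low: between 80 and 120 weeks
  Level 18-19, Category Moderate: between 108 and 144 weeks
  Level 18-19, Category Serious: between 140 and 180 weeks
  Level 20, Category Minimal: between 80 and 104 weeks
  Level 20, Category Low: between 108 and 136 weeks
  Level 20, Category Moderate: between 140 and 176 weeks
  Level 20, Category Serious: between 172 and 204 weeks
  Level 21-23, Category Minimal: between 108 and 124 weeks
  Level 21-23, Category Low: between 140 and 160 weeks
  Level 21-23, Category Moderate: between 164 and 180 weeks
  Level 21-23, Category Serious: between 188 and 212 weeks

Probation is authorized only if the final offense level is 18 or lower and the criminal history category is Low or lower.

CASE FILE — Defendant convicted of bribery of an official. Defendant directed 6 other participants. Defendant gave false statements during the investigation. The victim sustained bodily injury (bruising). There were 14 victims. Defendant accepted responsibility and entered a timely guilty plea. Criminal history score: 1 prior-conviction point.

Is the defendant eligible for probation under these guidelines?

Base offense level for bribery of an official: 13.
R1 applies: 13 + 2 = 15.
R2 applies (level before this adjustment is 15 < 19, so +1): 15 + 1 = 16.
R3 applies: 16 + 3 = 19.
R4 does not apply.
R5 applies: 19 + 1 = 20.
R6 applies: 20 − 3 = 17.
R7 does not apply.
Final offense level: 17.
Criminal history: 1 prior point → Category Minimal (0-1).
Level 17 falls in the 7-17 band.
Grid: Level 7-17 × Category Minimal = 40-76 weeks.
Probation check: level 17 ≤ 18 and category Minimal ≤ Low → eligible.

Yes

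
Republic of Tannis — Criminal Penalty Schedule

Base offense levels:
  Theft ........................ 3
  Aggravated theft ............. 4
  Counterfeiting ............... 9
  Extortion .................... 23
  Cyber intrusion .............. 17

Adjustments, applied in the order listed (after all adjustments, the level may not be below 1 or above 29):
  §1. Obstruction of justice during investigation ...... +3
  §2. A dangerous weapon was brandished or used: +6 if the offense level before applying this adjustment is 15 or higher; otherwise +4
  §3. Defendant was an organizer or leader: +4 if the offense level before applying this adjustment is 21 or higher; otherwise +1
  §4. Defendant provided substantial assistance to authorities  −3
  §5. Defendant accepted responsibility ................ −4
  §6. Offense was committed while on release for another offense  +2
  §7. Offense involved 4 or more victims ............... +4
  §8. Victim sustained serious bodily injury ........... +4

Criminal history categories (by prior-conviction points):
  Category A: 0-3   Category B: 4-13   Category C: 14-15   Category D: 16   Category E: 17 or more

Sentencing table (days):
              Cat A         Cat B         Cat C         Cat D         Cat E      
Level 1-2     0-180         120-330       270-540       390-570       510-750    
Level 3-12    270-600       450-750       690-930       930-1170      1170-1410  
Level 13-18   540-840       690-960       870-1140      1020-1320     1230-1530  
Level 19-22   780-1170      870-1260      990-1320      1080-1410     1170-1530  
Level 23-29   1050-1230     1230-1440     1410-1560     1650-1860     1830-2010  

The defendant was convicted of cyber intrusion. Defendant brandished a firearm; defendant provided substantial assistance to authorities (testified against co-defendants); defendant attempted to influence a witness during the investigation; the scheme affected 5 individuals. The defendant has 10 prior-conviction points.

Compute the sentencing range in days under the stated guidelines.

Base offense level for cyber intrusion: 17.
§1 applies: 17 + 3 = 20.
§2 applies (level before this adjustment is 20 ≥ 15, so +6): 20 + 6 = 26.
§4 applies: 26 − 3 = 23.
§7 applies: 23 + 4 = 27.
Final offense level: 27.
Criminal history: 10 prior points → Category B (4-13).
Level 27 falls in the 23-29 band.
Grid: Level 23-29 × Category B = 1230-1440 days.

1230-1440 days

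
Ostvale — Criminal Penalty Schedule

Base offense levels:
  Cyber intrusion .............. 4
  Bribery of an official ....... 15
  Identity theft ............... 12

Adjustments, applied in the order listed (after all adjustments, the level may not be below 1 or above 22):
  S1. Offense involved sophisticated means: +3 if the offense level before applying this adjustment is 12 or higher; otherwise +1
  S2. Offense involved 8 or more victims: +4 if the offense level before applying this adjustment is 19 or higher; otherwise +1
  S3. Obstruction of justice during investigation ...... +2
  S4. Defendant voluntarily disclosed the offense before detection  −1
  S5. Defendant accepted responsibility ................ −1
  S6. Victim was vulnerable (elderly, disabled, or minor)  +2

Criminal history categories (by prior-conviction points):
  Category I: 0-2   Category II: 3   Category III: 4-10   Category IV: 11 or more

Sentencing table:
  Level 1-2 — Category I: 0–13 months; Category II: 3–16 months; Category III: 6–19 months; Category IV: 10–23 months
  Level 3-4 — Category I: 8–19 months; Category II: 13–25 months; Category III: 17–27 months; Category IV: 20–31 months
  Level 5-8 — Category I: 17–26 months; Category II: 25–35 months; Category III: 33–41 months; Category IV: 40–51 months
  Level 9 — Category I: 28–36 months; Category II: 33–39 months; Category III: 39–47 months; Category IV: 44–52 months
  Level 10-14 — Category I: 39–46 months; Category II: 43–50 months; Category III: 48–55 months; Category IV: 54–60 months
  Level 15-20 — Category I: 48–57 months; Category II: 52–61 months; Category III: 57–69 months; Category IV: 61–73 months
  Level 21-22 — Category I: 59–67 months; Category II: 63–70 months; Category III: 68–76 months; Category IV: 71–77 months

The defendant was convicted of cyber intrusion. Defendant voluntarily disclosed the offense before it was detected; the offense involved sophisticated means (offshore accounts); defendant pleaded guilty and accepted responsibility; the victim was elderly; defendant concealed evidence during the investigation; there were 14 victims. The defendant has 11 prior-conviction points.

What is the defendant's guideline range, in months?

40-51 months

Base offense level for cyber intrusion: 4.
S1 applies (level before this adjustment is 4 < 12, so +1): 4 + 1 = 5.
S2 applies (level before this adjustment is 5 < 19, so +1): 5 + 1 = 6.
S3 applies: 6 + 2 = 8.
S4 applies: 8 − 1 = 7.
S5 applies: 7 − 1 = 6.
S6 applies: 6 + 2 = 8.
Final offense level: 8.
Criminal history: 11 prior points → Category IV (11+).
Level 8 falls in the 5-8 band.
Grid: Level 5-8 × Category IV = 40-51 months.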